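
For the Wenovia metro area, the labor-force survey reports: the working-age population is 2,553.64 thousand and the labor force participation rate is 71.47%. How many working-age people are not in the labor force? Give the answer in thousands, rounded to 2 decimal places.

Share not in the labor force = 1 − 0.7147 = 0.2853.
Not in labor force = 0.2853 × 2,553.64 ≈ 728.55 thousand.

About 728.55 thousand are not in the labor force.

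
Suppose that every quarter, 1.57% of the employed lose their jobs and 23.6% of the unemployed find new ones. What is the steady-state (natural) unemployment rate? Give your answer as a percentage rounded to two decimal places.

At steady state the flows balance: s·E = f·U, so U/(E+U) = s/(s+f).
u* = 1.57 / (1.57 + 23.6) = 1.57 / 25.17 = 6.24%.

Steady-state unemployment rate ≈ 6.24%.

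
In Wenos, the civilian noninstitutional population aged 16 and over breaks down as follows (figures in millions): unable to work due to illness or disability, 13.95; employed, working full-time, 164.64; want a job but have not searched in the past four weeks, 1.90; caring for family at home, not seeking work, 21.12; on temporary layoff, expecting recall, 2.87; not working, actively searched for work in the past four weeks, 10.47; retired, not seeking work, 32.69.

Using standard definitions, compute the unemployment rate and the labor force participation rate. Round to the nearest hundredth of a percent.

Employed = 164.64 million.
Unemployed = 2.87 + 10.47 = 13.34 million (jobless and actively searching, or on temporary layoff).
Labor force = 164.64 + 13.34 = 177.98 million.
Not in labor force = 13.95 + 1.90 + 21.12 + 32.69 = 69.66 million (those not working and not actively searching are outside the labor force — including those who want a job but have given up searching).
Civilian working-age population = 177.98 + 69.66 = 247.64 million.
Unemployment rate = 13.34 / 177.98 = 7.50%.
Labor force participation rate = 177.98 / 247.64 = 71.87%.

Unemployment rate ≈ 7.50%; labor force participation rate ≈ 71.87%.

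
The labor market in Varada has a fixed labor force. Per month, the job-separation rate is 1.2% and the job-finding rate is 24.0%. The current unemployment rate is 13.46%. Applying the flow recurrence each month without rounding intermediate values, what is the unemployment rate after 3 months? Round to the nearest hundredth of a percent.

With a fixed labor force, u_{t+1} = u_t + s·(1−u_t) − f·u_t = u_t·(1−s−f) + s.
Here 1−s−f = 0.748 and s = 0.012.
u_1 = 0.134600 × 0.748 + 0.012 = 0.112681.
u_2 = 0.112681 × 0.748 + 0.012 = 0.096285.
u_3 = 0.096285 × 0.748 + 0.012 = 0.084021.

Unemployment rate after three months ≈ 8.40%.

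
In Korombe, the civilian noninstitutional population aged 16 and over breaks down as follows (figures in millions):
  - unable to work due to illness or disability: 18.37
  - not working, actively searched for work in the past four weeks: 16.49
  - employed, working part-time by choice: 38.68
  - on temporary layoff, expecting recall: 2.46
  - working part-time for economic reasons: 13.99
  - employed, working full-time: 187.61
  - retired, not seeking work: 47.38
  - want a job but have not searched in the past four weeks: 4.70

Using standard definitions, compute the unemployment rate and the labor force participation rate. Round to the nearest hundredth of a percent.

Unemployment rate ≈ 7.31%; labor force participation rate ≈ 78.63%.

Employed = 38.68 + 13.99 + 187.61 = 240.28 million (anyone who worked, including part-time for economic reasons, counts as employed).
Unemployed = 16.49 + 2.46 = 18.95 million (jobless and actively searching, or on temporary layoff).
Labor force = 240.28 + 18.95 = 259.23 million.
Not in labor force = 18.37 + 47.38 + 4.70 = 70.45 million (those not working and not actively searching are outside the labor force — including those who want a job but have given up searching).
Civilian working-age population = 259.23 + 70.45 = 329.68 million.
Unemployment rate = 18.95 / 259.23 = 7.31%.
Labor force participation rate = 259.23 / 329.68 = 78.63%.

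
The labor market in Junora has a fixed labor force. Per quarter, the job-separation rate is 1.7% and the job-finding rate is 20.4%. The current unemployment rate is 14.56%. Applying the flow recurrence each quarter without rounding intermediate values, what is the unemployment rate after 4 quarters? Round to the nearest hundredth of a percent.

Unemployment rate after four quarters ≈ 10.22%.

With a fixed labor force, u_{t+1} = u_t + s·(1−u_t) − f·u_t = u_t·(1−s−f) + s.
Here 1−s−f = 0.779 and s = 0.017.
u_1 = 0.145600 × 0.779 + 0.017 = 0.130422.
u_2 = 0.130422 × 0.779 + 0.017 = 0.118599.
u_3 = 0.118599 × 0.779 + 0.017 = 0.109389.
u_4 = 0.109389 × 0.779 + 0.017 = 0.102214.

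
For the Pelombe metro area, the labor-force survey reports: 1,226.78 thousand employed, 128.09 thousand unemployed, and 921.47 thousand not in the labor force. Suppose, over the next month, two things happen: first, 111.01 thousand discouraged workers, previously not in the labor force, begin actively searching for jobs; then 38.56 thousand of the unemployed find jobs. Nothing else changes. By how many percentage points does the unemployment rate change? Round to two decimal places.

The unemployment rate changes by +4.23 percentage points.

Initially, labor force = 1,226.78 + 128.09 = 1,354.87 thousand, so u = 128.09/1,354.87 = 9.45%.
After the first change, unemployed and labor force both rise by 111.01 → E = 1,226.78, U = 239.10, labor force = 1,465.88 thousand.
After the second change, unemployed falls and employed rises by 38.56; labor force unchanged → E = 1,265.34, U = 200.54, labor force = 1,465.88 thousand.
New unemployment rate = 200.54 / 1,465.88 = 13.68%.
Change = 13.68% − 9.45% = +4.23 percentage points.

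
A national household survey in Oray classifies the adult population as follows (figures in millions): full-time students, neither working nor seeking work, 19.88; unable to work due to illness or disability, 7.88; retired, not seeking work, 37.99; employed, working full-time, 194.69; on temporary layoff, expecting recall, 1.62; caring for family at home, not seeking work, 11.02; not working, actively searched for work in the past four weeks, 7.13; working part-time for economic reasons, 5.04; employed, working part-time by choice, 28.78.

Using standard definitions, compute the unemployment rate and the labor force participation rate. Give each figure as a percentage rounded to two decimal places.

Employed = 194.69 + 5.04 + 28.78 = 228.51 million (anyone who worked, including part-time for economic reasons, counts as employed).
Unemployed = 1.62 + 7.13 = 8.75 million (jobless and actively searching, or on temporary layoff).
Labor force = 228.51 + 8.75 = 237.26 million.
Not in labor force = 19.88 + 7.88 + 37.99 + 11.02 = 76.77 million (those not working and not actively searching are outside the labor force).
Civilian working-age population = 237.26 + 76.77 = 314.03 million.
Unemployment rate = 8.75 / 237.26 = 3.69%.
Labor force participation rate = 237.26 / 314.03 = 75.55%.

Unemployment rate ≈ 3.69%; labor force participation rate ≈ 75.55%.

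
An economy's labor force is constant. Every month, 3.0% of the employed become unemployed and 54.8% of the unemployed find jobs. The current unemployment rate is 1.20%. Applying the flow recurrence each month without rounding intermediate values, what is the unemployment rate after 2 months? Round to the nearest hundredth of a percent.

Unemployment rate after two months ≈ 4.48%.

With a fixed labor force, u_{t+1} = u_t + s·(1−u_t) − f·u_t = u_t·(1−s−f) + s.
Here 1−s−f = 0.422 and s = 0.030.
u_1 = 0.012000 × 0.422 + 0.030 = 0.035064.
u_2 = 0.035064 × 0.422 + 0.030 = 0.044797.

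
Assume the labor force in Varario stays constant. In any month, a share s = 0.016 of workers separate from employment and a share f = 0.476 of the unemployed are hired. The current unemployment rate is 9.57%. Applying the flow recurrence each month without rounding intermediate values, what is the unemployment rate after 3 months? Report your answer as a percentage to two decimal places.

With a fixed labor force, u_{t+1} = u_t + s·(1−u_t) − f·u_t = u_t·(1−s−f) + s.
Here 1−s−f = 0.508 and s = 0.016.
u_1 = 0.095700 × 0.508 + 0.016 = 0.064616.
u_2 = 0.064616 × 0.508 + 0.016 = 0.048825.
u_3 = 0.048825 × 0.508 + 0.016 = 0.040803.

Unemployment rate after three months ≈ 4.08%.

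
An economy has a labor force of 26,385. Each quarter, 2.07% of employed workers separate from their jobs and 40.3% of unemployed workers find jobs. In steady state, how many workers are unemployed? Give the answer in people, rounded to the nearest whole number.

Steady-state unemployment rate u* = s/(s+f) = 2.07/(2.07+40.3) = 0.048855.
Unemployed = u* × labor force = 0.048855 × 26,385 ≈ 1,289.

About 1,289 are unemployed in steady state.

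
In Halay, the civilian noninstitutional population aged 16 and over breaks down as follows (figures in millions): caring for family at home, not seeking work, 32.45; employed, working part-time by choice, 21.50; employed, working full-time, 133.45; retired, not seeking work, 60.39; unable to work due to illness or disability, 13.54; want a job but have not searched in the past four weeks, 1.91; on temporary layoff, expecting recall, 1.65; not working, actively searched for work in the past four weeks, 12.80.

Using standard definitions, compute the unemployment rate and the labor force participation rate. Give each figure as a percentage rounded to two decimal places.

Unemployment rate ≈ 8.53%; labor force participation rate ≈ 61.00%.

Employed = 21.50 + 133.45 = 154.95 million.
Unemployed = 1.65 + 12.80 = 14.45 million (jobless and actively searching, or on temporary layoff).
Labor force = 154.95 + 14.45 = 169.40 million.
Not in labor force = 32.45 + 60.39 + 13.54 + 1.91 = 108.29 million (those not working and not actively searching are outside the labor force — including those who want a job but have given up searching).
Civilian working-age population = 169.40 + 108.29 = 277.69 million.
Unemployment rate = 14.45 / 169.40 = 8.53%.
Labor force participation rate = 169.40 / 277.69 = 61.00%.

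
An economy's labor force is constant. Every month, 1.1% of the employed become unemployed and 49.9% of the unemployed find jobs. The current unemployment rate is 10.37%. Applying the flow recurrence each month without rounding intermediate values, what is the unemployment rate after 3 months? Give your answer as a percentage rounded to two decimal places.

With a fixed labor force, u_{t+1} = u_t + s·(1−u_t) − f·u_t = u_t·(1−s−f) + s.
Here 1−s−f = 0.490 and s = 0.011.
u_1 = 0.103700 × 0.490 + 0.011 = 0.061813.
u_2 = 0.061813 × 0.490 + 0.011 = 0.041288.
u_3 = 0.041288 × 0.490 + 0.011 = 0.031231.

Unemployment rate after three months ≈ 3.12%.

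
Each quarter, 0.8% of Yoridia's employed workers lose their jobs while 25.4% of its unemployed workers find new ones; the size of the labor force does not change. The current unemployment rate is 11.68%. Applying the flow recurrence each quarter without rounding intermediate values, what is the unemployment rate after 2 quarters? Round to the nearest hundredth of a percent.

Unemployment rate after two quarters ≈ 7.75%.

With a fixed labor force, u_{t+1} = u_t + s·(1−u_t) − f·u_t = u_t·(1−s−f) + s.
Here 1−s−f = 0.738 and s = 0.008.
u_1 = 0.116800 × 0.738 + 0.008 = 0.094198.
u_2 = 0.094198 × 0.738 + 0.008 = 0.077518.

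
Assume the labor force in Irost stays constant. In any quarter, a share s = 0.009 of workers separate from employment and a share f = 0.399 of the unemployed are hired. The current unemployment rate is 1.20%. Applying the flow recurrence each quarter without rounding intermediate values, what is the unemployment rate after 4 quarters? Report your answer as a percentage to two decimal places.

Unemployment rate after four quarters ≈ 2.08%.

With a fixed labor force, u_{t+1} = u_t + s·(1−u_t) − f·u_t = u_t·(1−s−f) + s.
Here 1−s−f = 0.592 and s = 0.009.
u_1 = 0.012000 × 0.592 + 0.009 = 0.016104.
u_2 = 0.016104 × 0.592 + 0.009 = 0.018534.
u_3 = 0.018534 × 0.592 + 0.009 = 0.019972.
u_4 = 0.019972 × 0.592 + 0.009 = 0.020823.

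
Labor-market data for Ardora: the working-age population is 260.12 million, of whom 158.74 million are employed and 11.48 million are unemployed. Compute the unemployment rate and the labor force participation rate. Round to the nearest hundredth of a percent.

Unemployment rate ≈ 6.74%; labor force participation rate ≈ 65.44%.

Labor force = employed + unemployed = 158.74 + 11.48 = 170.22 million.
Unemployment rate = 11.48 / 170.22 = 6.74%.
Labor force participation rate = 170.22 / 260.12 = 65.44%.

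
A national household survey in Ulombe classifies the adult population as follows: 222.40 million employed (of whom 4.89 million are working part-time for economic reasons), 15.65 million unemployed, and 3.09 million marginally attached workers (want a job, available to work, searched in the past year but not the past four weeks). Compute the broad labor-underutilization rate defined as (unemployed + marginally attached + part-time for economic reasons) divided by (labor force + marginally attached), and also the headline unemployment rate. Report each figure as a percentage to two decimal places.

Broad underutilization rate ≈ 9.80%; headline unemployment rate ≈ 6.57%.

Labor force = 222.40 + 15.65 = 238.05 million.
Numerator = 15.65 + 3.09 + 4.89 = 23.63 million.
Denominator = 238.05 + 3.09 = 241.14 million.
Broad rate = 23.63 / 241.14 = 9.80%.
Headline unemployment rate = 15.65 / 238.05 = 6.57%.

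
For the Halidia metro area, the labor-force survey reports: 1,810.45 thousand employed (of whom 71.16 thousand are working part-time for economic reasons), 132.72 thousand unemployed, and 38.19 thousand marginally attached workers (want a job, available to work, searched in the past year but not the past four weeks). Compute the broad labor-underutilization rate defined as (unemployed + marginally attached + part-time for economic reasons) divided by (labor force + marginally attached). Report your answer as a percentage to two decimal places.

Labor force = 1,810.45 + 132.72 = 1,943.17 thousand.
Numerator = 132.72 + 38.19 + 71.16 = 242.07 thousand.
Denominator = 1,943.17 + 38.19 = 1,981.36 thousand.
Broad rate = 242.07 / 1,981.36 = 12.22%.

Broad underutilization rate ≈ 12.22%.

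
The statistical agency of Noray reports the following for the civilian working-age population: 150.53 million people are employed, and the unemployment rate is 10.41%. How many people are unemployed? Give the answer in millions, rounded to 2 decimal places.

About 17.49 million are unemployed.

Let U be the number unemployed. The labor force is E + U, and U/(E+U) = 0.1041.
So U = 0.1041 × 150.53 / (1 − 0.1041) = 15.6702 / 0.8959 ≈ 17.49 million.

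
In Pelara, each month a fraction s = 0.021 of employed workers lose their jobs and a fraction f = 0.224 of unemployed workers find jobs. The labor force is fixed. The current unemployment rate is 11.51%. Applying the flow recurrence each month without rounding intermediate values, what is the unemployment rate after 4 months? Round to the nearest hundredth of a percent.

Unemployment rate after four months ≈ 9.53%.

With a fixed labor force, u_{t+1} = u_t + s·(1−u_t) − f·u_t = u_t·(1−s−f) + s.
Here 1−s−f = 0.755 and s = 0.021.
u_1 = 0.115100 × 0.755 + 0.021 = 0.107900.
u_2 = 0.107900 × 0.755 + 0.021 = 0.102465.
u_3 = 0.102465 × 0.755 + 0.021 = 0.098361.
u_4 = 0.098361 × 0.755 + 0.021 = 0.095263.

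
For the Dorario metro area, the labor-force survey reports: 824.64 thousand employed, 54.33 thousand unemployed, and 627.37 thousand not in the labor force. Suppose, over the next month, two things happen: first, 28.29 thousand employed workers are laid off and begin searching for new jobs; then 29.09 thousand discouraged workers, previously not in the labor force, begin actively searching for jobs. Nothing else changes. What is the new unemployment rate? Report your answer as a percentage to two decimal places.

New unemployment rate ≈ 12.30%.

Initially, labor force = 824.64 + 54.33 = 878.97 thousand, so u = 54.33/878.97 = 6.18%.
After the first change, employed falls and unemployed rises by 28.29; labor force unchanged → E = 796.35, U = 82.62, labor force = 878.97 thousand.
After the second change, unemployed and labor force both rise by 29.09 → E = 796.35, U = 111.71, labor force = 908.06 thousand.
New unemployment rate = 111.71 / 908.06 = 12.30%.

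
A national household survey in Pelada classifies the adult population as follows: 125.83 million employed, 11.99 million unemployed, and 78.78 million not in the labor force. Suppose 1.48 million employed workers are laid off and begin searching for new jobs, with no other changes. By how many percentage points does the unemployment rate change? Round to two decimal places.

Initially, labor force = 125.83 + 11.99 = 137.82 million, so u = 11.99/137.82 = 8.70%.
After the change, employed falls and unemployed rises by 1.48; labor force unchanged → E = 124.35, U = 13.47, labor force = 137.82 million.
New unemployment rate = 13.47 / 137.82 = 9.77%.
Change = 9.77% − 8.70% = +1.07 percentage points.

The unemployment rate changes by +1.07 percentage points.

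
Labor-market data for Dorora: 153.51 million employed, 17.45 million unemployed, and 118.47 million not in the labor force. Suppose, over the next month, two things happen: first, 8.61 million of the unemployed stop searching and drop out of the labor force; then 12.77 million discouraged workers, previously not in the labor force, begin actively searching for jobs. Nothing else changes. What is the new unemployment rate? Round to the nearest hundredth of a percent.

New unemployment rate ≈ 12.34%.

Initially, labor force = 153.51 + 17.45 = 170.96 million, so u = 17.45/170.96 = 10.21%.
After the first change, unemployed and labor force both fall by 8.61 → E = 153.51, U = 8.84, labor force = 162.35 million.
After the second change, unemployed and labor force both rise by 12.77 → E = 153.51, U = 21.61, labor force = 175.12 million.
New unemployment rate = 21.61 / 175.12 = 12.34%.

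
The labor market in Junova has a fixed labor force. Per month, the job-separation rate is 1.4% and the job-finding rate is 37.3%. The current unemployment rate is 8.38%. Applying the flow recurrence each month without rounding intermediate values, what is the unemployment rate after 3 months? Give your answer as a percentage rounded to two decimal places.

Unemployment rate after three months ≈ 4.71%.

With a fixed labor force, u_{t+1} = u_t + s·(1−u_t) − f·u_t = u_t·(1−s−f) + s.
Here 1−s−f = 0.613 and s = 0.014.
u_1 = 0.083800 × 0.613 + 0.014 = 0.065369.
u_2 = 0.065369 × 0.613 + 0.014 = 0.054071.
u_3 = 0.054071 × 0.613 + 0.014 = 0.047146.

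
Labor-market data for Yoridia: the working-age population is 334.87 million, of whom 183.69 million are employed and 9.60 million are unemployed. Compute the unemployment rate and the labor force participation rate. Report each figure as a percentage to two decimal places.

Unemployment rate ≈ 4.97%; labor force participation rate ≈ 57.72%.

Labor force = employed + unemployed = 183.69 + 9.60 = 193.29 million.
Unemployment rate = 9.60 / 193.29 = 4.97%.
Labor force participation rate = 193.29 / 334.87 = 57.72%.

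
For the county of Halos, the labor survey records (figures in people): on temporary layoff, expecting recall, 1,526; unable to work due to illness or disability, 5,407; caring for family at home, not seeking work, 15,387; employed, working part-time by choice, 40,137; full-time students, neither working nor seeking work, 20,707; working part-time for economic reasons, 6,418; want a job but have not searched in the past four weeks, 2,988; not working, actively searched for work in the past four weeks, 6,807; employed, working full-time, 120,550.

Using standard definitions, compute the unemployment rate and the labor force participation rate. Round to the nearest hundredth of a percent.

Employed = 40,137 + 6,418 + 120,550 = 167,105 (anyone who worked, including part-time for economic reasons, counts as employed).
Unemployed = 1,526 + 6,807 = 8,333 (jobless and actively searching, or on temporary layoff).
Labor force = 167,105 + 8,333 = 175,438.
Not in labor force = 5,407 + 15,387 + 20,707 + 2,988 = 44,489 (those not working and not actively searching are outside the labor force — including those who want a job but have given up searching).
Civilian working-age population = 175,438 + 44,489 = 219,927.
Unemployment rate = 8,333 / 175,438 = 4.75%.
Labor force participation rate = 175,438 / 219,927 = 79.77%.

Unemployment rate ≈ 4.75%; labor force participation rate ≈ 79.77%.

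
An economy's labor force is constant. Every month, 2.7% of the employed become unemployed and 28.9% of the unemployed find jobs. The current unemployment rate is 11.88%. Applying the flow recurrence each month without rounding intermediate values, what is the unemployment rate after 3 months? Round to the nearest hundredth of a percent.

Unemployment rate after three months ≈ 9.61%.

With a fixed labor force, u_{t+1} = u_t + s·(1−u_t) − f·u_t = u_t·(1−s−f) + s.
Here 1−s−f = 0.684 and s = 0.027.
u_1 = 0.118800 × 0.684 + 0.027 = 0.108259.
u_2 = 0.108259 × 0.684 + 0.027 = 0.101049.
u_3 = 0.101049 × 0.684 + 0.027 = 0.096118.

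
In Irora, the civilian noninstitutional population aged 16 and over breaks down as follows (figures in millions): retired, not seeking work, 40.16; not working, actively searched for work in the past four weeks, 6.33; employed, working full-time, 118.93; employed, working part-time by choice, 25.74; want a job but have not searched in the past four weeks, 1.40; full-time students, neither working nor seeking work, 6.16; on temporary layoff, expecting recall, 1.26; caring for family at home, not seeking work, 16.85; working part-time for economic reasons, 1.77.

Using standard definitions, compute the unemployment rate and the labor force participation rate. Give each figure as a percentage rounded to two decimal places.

Unemployment rate ≈ 4.93%; labor force participation rate ≈ 70.46%.

Employed = 118.93 + 25.74 + 1.77 = 146.44 million (anyone who worked, including part-time for economic reasons, counts as employed).
Unemployed = 6.33 + 1.26 = 7.59 million (jobless and actively searching, or on temporary layoff).
Labor force = 146.44 + 7.59 = 154.03 million.
Not in labor force = 40.16 + 1.40 + 6.16 + 16.85 = 64.57 million (those not working and not actively searching are outside the labor force — including those who want a job but have given up searching).
Civilian working-age population = 154.03 + 64.57 = 218.60 million.
Unemployment rate = 7.59 / 154.03 = 4.93%.
Labor force participation rate = 154.03 / 218.60 = 70.46%.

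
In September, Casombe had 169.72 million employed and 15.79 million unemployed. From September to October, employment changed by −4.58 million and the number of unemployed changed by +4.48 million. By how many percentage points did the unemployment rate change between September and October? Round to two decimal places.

September: labor force = 169.72 + 15.79 = 185.51; u = 15.79/185.51 = 8.51%.
October: labor force = 165.14 + 20.27 = 185.41; u = 20.27/185.41 = 10.93%.
Change = 10.93% − 8.51% = +2.42 pp.

The unemployment rate changed by +2.42 percentage points.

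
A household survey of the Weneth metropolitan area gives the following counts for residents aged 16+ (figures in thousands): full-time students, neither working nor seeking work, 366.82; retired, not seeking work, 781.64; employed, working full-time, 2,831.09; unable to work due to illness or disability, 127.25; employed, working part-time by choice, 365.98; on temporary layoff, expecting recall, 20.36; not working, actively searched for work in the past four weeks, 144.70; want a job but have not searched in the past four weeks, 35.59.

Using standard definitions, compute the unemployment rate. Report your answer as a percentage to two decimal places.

Employed = 2,831.09 + 365.98 = 3,197.07 thousand.
Unemployed = 20.36 + 144.70 = 165.06 thousand (jobless and actively searching, or on temporary layoff).
Labor force = 3,197.07 + 165.06 = 3,362.13 thousand.
Unemployment rate = 165.06 / 3,362.13 = 4.91%.

Unemployment rate ≈ 4.91%.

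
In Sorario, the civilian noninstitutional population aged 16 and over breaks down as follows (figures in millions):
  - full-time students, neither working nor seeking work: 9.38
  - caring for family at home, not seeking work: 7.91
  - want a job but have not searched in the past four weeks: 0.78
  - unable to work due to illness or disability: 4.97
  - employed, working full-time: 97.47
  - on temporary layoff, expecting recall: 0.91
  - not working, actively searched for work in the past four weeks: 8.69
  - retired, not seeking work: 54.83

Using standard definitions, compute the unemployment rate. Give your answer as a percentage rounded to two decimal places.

Employed = 97.47 million.
Unemployed = 0.91 + 8.69 = 9.60 million (jobless and actively searching, or on temporary layoff).
Labor force = 97.47 + 9.60 = 107.07 million.
Unemployment rate = 9.60 / 107.07 = 8.97%.

Unemployment rate ≈ 8.97%.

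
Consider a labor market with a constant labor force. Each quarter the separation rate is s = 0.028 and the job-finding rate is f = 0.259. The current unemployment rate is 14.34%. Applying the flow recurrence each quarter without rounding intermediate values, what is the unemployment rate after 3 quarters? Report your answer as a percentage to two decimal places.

Unemployment rate after three quarters ≈ 11.42%.

With a fixed labor force, u_{t+1} = u_t + s·(1−u_t) − f·u_t = u_t·(1−s−f) + s.
Here 1−s−f = 0.713 and s = 0.028.
u_1 = 0.143400 × 0.713 + 0.028 = 0.130244.
u_2 = 0.130244 × 0.713 + 0.028 = 0.120864.
u_3 = 0.120864 × 0.713 + 0.028 = 0.114176.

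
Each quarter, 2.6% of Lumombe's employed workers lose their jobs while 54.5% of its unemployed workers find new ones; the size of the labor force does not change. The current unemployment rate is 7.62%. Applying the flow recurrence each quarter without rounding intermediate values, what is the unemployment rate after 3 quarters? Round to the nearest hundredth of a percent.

With a fixed labor force, u_{t+1} = u_t + s·(1−u_t) − f·u_t = u_t·(1−s−f) + s.
Here 1−s−f = 0.429 and s = 0.026.
u_1 = 0.076200 × 0.429 + 0.026 = 0.058690.
u_2 = 0.058690 × 0.429 + 0.026 = 0.051178.
u_3 = 0.051178 × 0.429 + 0.026 = 0.047955.

Unemployment rate after three quarters ≈ 4.80%.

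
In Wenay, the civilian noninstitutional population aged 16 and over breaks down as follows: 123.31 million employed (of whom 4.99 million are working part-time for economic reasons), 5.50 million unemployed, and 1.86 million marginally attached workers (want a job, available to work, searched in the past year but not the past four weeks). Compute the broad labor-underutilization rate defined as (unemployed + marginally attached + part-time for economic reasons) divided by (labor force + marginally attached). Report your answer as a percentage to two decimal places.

Broad underutilization rate ≈ 9.45%.

Labor force = 123.31 + 5.50 = 128.81 million.
Numerator = 5.50 + 1.86 + 4.99 = 12.35 million.
Denominator = 128.81 + 1.86 = 130.67 million.
Broad rate = 12.35 / 130.67 = 9.45%.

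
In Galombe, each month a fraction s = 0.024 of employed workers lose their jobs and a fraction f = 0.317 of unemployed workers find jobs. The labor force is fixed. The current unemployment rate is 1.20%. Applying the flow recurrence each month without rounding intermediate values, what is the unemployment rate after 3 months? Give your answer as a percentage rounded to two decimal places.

Unemployment rate after three months ≈ 5.37%.

With a fixed labor force, u_{t+1} = u_t + s·(1−u_t) − f·u_t = u_t·(1−s−f) + s.
Here 1−s−f = 0.659 and s = 0.024.
u_1 = 0.012000 × 0.659 + 0.024 = 0.031908.
u_2 = 0.031908 × 0.659 + 0.024 = 0.045027.
u_3 = 0.045027 × 0.659 + 0.024 = 0.053673.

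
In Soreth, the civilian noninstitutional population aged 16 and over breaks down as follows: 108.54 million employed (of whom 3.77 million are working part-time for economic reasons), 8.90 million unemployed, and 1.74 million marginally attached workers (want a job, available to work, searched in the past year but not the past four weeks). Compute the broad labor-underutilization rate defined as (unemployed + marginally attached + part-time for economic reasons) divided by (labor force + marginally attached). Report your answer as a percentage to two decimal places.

Labor force = 108.54 + 8.90 = 117.44 million.
Numerator = 8.90 + 1.74 + 3.77 = 14.41 million.
Denominator = 117.44 + 1.74 = 119.18 million.
Broad rate = 14.41 / 119.18 = 12.09%.

Broad underutilization rate ≈ 12.09%.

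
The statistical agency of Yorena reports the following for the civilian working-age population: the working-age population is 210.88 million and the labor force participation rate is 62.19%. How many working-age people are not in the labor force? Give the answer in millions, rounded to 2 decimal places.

Share not in the labor force = 1 − 0.6219 = 0.3781.
Not in labor force = 0.3781 × 210.88 ≈ 79.73 million.

About 79.73 million are not in the labor force.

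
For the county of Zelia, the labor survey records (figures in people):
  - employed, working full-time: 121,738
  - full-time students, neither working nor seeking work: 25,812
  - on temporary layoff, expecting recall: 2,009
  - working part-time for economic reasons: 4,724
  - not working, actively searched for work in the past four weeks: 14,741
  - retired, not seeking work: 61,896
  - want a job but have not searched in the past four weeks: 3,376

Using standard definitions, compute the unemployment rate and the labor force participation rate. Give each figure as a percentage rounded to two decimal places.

Employed = 121,738 + 4,724 = 126,462 (anyone who worked, including part-time for economic reasons, counts as employed).
Unemployed = 2,009 + 14,741 = 16,750 (jobless and actively searching, or on temporary layoff).
Labor force = 126,462 + 16,750 = 143,212.
Not in labor force = 25,812 + 61,896 + 3,376 = 91,084 (those not working and not actively searching are outside the labor force — including those who want a job but have given up searching).
Civilian working-age population = 143,212 + 91,084 = 234,296.
Unemployment rate = 16,750 / 143,212 = 11.70%.
Labor force participation rate = 143,212 / 234,296 = 61.12%.

Unemployment rate ≈ 11.70%; labor force participation rate ≈ 61.12%.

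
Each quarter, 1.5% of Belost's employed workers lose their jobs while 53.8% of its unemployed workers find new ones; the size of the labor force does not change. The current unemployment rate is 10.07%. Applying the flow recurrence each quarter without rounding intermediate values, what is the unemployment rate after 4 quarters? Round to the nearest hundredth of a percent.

Unemployment rate after four quarters ≈ 3.01%.

With a fixed labor force, u_{t+1} = u_t + s·(1−u_t) − f·u_t = u_t·(1−s−f) + s.
Here 1−s−f = 0.447 and s = 0.015.
u_1 = 0.100700 × 0.447 + 0.015 = 0.060013.
u_2 = 0.060013 × 0.447 + 0.015 = 0.041826.
u_3 = 0.041826 × 0.447 + 0.015 = 0.033696.
u_4 = 0.033696 × 0.447 + 0.015 = 0.030062.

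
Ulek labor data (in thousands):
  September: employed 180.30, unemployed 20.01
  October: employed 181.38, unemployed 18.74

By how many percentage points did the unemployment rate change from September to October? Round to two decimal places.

The unemployment rate changed by −0.63 percentage points.

September: labor force = 180.30 + 20.01 = 200.31; u = 20.01/200.31 = 9.99%.
October: labor force = 181.38 + 18.74 = 200.12; u = 18.74/200.12 = 9.36%.
Change = 9.36% − 9.99% = −0.63 pp.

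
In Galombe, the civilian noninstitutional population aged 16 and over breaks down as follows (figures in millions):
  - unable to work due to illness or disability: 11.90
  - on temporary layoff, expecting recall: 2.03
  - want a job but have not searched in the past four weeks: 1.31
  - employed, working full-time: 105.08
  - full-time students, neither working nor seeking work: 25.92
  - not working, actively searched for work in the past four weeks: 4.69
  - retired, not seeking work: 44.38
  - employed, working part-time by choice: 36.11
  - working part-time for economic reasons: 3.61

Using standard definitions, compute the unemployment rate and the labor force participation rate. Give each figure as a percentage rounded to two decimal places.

Unemployment rate ≈ 4.44%; labor force participation rate ≈ 64.47%.

Employed = 105.08 + 36.11 + 3.61 = 144.80 million (anyone who worked, including part-time for economic reasons, counts as employed).
Unemployed = 2.03 + 4.69 = 6.72 million (jobless and actively searching, or on temporary layoff).
Labor force = 144.80 + 6.72 = 151.52 million.
Not in labor force = 11.90 + 1.31 + 25.92 + 44.38 = 83.51 million (those not working and not actively searching are outside the labor force — including those who want a job but have given up searching).
Civilian working-age population = 151.52 + 83.51 = 235.03 million.
Unemployment rate = 6.72 / 151.52 = 4.44%.
Labor force participation rate = 151.52 / 235.03 = 64.47%.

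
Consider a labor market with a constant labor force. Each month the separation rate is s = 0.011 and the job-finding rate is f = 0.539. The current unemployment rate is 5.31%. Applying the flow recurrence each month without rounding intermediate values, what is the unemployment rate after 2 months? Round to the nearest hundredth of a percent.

Unemployment rate after two months ≈ 2.67%.

With a fixed labor force, u_{t+1} = u_t + s·(1−u_t) − f·u_t = u_t·(1−s−f) + s.
Here 1−s−f = 0.450 and s = 0.011.
u_1 = 0.053100 × 0.450 + 0.011 = 0.034895.
u_2 = 0.034895 × 0.450 + 0.011 = 0.026703.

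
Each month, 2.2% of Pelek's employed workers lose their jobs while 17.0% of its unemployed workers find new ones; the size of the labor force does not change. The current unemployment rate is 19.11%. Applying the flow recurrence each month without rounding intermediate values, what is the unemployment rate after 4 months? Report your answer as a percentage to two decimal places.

Unemployment rate after four months ≈ 14.72%.

With a fixed labor force, u_{t+1} = u_t + s·(1−u_t) − f·u_t = u_t·(1−s−f) + s.
Here 1−s−f = 0.808 and s = 0.022.
u_1 = 0.191100 × 0.808 + 0.022 = 0.176409.
u_2 = 0.176409 × 0.808 + 0.022 = 0.164538.
u_3 = 0.164538 × 0.808 + 0.022 = 0.154947.
u_4 = 0.154947 × 0.808 + 0.022 = 0.147197.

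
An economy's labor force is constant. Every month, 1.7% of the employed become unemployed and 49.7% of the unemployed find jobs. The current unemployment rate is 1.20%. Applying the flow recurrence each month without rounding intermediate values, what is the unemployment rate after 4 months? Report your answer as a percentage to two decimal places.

Unemployment rate after four months ≈ 3.19%.

With a fixed labor force, u_{t+1} = u_t + s·(1−u_t) − f·u_t = u_t·(1−s−f) + s.
Here 1−s−f = 0.486 and s = 0.017.
u_1 = 0.012000 × 0.486 + 0.017 = 0.022832.
u_2 = 0.022832 × 0.486 + 0.017 = 0.028096.
u_3 = 0.028096 × 0.486 + 0.017 = 0.030655.
u_4 = 0.030655 × 0.486 + 0.017 = 0.031898.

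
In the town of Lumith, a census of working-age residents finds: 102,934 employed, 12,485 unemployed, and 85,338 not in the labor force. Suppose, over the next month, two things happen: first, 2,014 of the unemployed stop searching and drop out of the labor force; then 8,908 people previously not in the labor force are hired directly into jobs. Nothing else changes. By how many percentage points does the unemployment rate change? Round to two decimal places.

Initially, labor force = 102,934 + 12,485 = 115,419, so u = 12,485/115,419 = 10.82%.
After the first change, unemployed and labor force both fall by 2,014 → E = 102,934, U = 10,471, labor force = 113,405.
After the second change, employed and labor force both rise by 8,908; unemployed unchanged → E = 111,842, U = 10,471, labor force = 122,313.
New unemployment rate = 10,471 / 122,313 = 8.56%.
Change = 8.56% − 10.82% = −2.26 percentage points.

The unemployment rate changes by −2.26 percentage points.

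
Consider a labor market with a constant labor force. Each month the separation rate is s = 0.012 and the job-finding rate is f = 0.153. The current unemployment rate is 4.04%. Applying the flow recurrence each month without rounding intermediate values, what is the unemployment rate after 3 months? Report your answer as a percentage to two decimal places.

With a fixed labor force, u_{t+1} = u_t + s·(1−u_t) − f·u_t = u_t·(1−s−f) + s.
Here 1−s−f = 0.835 and s = 0.012.
u_1 = 0.040400 × 0.835 + 0.012 = 0.045734.
u_2 = 0.045734 × 0.835 + 0.012 = 0.050188.
u_3 = 0.050188 × 0.835 + 0.012 = 0.053907.

Unemployment rate after three months ≈ 5.39%.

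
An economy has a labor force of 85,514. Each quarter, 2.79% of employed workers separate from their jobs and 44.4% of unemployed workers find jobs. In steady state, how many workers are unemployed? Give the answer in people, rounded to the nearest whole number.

About 5,056 are unemployed in steady state.

Steady-state unemployment rate u* = s/(s+f) = 2.79/(2.79+44.4) = 0.059123.
Unemployed = u* × labor force = 0.059123 × 85,514 ≈ 5,056.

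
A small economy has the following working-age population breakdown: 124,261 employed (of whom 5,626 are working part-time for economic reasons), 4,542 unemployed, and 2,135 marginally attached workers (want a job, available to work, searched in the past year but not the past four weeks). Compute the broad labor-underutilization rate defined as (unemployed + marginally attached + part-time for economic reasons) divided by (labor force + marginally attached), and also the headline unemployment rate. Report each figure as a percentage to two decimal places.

Broad underutilization rate ≈ 9.40%; headline unemployment rate ≈ 3.53%.

Labor force = 124,261 + 4,542 = 128,803.
Numerator = 4,542 + 2,135 + 5,626 = 12,303.
Denominator = 128,803 + 2,135 = 130,938.
Broad rate = 12,303 / 130,938 = 9.40%.
Headline unemployment rate = 4,542 / 128,803 = 3.53%.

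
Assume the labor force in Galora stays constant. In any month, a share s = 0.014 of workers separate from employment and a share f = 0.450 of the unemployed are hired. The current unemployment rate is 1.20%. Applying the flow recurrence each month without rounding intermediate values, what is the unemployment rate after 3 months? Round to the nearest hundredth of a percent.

Unemployment rate after three months ≈ 2.74%.

With a fixed labor force, u_{t+1} = u_t + s·(1−u_t) − f·u_t = u_t·(1−s−f) + s.
Here 1−s−f = 0.536 and s = 0.014.
u_1 = 0.012000 × 0.536 + 0.014 = 0.020432.
u_2 = 0.020432 × 0.536 + 0.014 = 0.024952.
u_3 = 0.024952 × 0.536 + 0.014 = 0.027374.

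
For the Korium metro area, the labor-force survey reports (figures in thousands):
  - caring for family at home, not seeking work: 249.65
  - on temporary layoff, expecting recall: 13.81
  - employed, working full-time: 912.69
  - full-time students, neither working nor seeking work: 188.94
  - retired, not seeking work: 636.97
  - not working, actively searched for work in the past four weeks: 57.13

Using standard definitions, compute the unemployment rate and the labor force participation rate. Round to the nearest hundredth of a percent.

Employed = 912.69 thousand.
Unemployed = 13.81 + 57.13 = 70.94 thousand (jobless and actively searching, or on temporary layoff).
Labor force = 912.69 + 70.94 = 983.63 thousand.
Not in labor force = 249.65 + 188.94 + 636.97 = 1,075.56 thousand (those not working and not actively searching are outside the labor force).
Civilian working-age population = 983.63 + 1,075.56 = 2,059.19 thousand.
Unemployment rate = 70.94 / 983.63 = 7.21%.
Labor force participation rate = 983.63 / 2,059.19 = 47.77%.

Unemployment rate ≈ 7.21%; labor force participation rate ≈ 47.77%.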